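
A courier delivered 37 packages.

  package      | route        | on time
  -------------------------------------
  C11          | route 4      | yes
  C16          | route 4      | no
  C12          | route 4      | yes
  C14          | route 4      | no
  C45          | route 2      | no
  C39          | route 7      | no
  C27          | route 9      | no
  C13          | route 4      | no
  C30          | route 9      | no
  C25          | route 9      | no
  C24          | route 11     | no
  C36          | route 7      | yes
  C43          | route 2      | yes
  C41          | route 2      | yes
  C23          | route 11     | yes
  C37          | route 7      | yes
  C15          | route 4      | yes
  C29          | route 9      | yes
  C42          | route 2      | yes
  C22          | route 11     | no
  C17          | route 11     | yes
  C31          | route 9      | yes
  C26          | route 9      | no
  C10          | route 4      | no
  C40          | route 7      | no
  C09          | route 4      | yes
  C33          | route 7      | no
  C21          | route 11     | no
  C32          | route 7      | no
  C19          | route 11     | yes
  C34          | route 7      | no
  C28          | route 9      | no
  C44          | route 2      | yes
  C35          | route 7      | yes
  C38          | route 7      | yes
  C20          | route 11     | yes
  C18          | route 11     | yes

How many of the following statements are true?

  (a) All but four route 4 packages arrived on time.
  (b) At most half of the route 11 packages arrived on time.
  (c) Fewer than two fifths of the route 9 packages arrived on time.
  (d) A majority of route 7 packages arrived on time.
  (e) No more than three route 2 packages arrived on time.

(a) route 4: |A| = 8, |A ∩ B| = 4; needs |A ∖ B| = 4 — true.
(b) route 11: |A| = 8, |A ∩ B| = 5; needs |A ∩ B| ≤ |A ∖ B| — false.
(c) route 9: |A| = 7, |A ∩ B| = 2; needs |A ∩ B| / |A| < 2/5 — true.
(d) route 7: |A| = 9, |A ∩ B| = 4; needs |A ∩ B| > |A ∖ B| — false.
(e) route 2: |A| = 5, |A ∩ B| = 4; needs |A ∩ B| ≤ 3 — false.

2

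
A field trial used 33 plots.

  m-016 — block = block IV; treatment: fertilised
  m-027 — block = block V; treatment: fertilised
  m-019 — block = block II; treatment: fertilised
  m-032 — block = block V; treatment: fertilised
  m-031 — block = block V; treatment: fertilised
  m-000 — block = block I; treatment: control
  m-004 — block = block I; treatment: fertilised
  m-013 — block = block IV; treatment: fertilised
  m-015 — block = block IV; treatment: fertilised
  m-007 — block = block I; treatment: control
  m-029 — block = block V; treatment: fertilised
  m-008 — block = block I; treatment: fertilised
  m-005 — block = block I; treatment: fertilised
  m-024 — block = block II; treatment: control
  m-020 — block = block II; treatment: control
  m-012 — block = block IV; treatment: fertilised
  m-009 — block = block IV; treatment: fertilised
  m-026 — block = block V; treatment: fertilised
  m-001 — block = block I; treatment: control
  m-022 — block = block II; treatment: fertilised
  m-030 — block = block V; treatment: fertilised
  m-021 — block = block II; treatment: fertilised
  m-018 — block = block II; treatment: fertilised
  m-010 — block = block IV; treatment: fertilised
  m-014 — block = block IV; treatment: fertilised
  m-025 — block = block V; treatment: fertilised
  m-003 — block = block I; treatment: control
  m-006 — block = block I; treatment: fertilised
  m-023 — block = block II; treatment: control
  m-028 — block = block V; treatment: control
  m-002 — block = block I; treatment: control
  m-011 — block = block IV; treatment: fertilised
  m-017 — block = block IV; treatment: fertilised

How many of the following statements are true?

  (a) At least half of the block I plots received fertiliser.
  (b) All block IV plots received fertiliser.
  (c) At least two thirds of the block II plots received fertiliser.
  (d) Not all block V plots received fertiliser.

(a) block I: |A| = 9, |A ∩ B| = 4; needs |A ∩ B| ≥ |A ∖ B| — false.
(b) block IV: |A| = 9, |A ∩ B| = 9; needs A ⊆ B, i.e. every element of A is in B (|A ∖ B| = 0) — true.
(c) block II: |A| = 7, |A ∩ B| = 4; needs |A ∩ B| / |A| ≥ 2/3 — false.
(d) block V: |A| = 8, |A ∩ B| = 7; needs A ⊄ B (|A ∖ B| ≥ 1) — true.

2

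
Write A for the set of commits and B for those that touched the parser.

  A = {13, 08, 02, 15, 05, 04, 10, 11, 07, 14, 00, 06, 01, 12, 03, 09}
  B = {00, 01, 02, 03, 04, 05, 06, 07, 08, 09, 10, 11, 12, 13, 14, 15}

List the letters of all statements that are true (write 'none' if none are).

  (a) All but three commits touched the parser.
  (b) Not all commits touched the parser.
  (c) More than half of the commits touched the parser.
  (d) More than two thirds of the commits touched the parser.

|A| = 16, |A ∩ B| = 16, |A ∖ B| = 0.
(a) |A ∖ B| = 3: fails.
(b) A ⊄ B (|A ∖ B| ≥ 1): fails.
(c) |A ∩ B| > |A ∖ B|: holds.
(d) |A ∩ B| / |A| > 2/3: holds.

(c), (d)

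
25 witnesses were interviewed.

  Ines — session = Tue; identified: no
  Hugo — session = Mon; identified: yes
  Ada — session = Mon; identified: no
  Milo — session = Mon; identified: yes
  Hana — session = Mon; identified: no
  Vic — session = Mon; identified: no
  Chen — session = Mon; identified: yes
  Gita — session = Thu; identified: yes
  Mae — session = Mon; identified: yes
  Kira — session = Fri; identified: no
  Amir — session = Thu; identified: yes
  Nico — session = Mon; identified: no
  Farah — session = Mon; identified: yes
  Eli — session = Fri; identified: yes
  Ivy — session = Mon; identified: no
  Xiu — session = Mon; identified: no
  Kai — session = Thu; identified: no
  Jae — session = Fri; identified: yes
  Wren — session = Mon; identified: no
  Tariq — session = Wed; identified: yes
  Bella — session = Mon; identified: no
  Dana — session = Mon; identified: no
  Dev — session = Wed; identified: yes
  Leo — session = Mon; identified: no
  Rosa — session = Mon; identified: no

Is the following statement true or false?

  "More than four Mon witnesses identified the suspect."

True

The determiner here denotes the relation: |A ∩ B| > 4.
|A| = 16, |A ∩ B| = 5, |A ∖ B| = 11.
|A ∩ B| = 5, so the statement is true.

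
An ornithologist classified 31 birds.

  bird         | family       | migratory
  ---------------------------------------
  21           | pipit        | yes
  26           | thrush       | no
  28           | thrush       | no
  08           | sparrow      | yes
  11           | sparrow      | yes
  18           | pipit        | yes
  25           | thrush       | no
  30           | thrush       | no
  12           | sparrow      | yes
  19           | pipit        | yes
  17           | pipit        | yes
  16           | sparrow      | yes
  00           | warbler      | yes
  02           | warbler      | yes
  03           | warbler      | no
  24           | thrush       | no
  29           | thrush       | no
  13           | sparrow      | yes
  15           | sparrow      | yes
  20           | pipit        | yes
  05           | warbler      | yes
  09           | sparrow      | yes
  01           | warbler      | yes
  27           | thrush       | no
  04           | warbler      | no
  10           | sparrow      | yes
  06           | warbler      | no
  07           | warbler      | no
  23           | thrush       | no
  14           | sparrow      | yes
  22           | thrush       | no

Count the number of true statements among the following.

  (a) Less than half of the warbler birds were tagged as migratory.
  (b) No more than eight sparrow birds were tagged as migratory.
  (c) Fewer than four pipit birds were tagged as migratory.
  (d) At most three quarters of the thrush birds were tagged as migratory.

(a) warbler: |A| = 8, |A ∩ B| = 4; needs |A ∩ B| < |A ∖ B| — false.
(b) sparrow: |A| = 9, |A ∩ B| = 9; needs |A ∩ B| ≤ 8 — false.
(c) pipit: |A| = 5, |A ∩ B| = 5; needs |A ∩ B| < 4 — false.
(d) thrush: |A| = 9, |A ∩ B| = 0; needs |A ∩ B| / |A| ≤ 3/4 — true.

1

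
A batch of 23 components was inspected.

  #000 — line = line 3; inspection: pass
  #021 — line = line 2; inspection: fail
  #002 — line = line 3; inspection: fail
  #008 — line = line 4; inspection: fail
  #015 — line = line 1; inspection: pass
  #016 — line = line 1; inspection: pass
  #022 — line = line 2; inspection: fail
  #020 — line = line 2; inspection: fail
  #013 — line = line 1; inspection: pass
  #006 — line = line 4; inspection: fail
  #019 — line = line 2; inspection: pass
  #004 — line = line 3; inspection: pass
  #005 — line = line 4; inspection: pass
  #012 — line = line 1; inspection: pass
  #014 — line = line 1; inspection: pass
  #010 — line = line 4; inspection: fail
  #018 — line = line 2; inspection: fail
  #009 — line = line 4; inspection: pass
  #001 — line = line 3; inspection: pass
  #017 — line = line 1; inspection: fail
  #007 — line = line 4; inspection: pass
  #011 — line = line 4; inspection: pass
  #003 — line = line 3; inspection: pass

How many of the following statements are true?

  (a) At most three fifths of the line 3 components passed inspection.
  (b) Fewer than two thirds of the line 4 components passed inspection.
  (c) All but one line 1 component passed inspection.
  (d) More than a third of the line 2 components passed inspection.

(a) line 3: |A| = 5, |A ∩ B| = 4; needs |A ∩ B| / |A| ≤ 3/5 — false.
(b) line 4: |A| = 7, |A ∩ B| = 4; needs |A ∩ B| / |A| < 2/3 — true.
(c) line 1: |A| = 6, |A ∩ B| = 5; needs |A ∖ B| = 1 — true.
(d) line 2: |A| = 5, |A ∩ B| = 1; needs |A ∩ B| / |A| > 1/3 — false.

2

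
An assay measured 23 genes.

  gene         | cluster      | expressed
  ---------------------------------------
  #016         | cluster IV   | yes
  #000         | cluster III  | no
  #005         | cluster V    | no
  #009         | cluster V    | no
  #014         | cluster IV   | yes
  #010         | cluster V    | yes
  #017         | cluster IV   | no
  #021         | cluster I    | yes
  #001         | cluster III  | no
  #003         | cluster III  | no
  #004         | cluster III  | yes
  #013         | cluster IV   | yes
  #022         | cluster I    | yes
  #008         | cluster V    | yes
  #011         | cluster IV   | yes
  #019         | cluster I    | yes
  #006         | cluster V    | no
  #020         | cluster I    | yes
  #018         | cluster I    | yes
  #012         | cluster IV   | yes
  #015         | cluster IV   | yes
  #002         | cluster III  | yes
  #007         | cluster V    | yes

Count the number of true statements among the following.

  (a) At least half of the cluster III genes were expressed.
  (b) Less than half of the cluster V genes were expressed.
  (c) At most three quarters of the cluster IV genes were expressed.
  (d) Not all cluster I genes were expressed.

(a) cluster III: |A| = 5, |A ∩ B| = 2; needs |A ∩ B| ≥ |A ∖ B| — false.
(b) cluster V: |A| = 6, |A ∩ B| = 3; needs |A ∩ B| < |A ∖ B| — false.
(c) cluster IV: |A| = 7, |A ∩ B| = 6; needs |A ∩ B| / |A| ≤ 3/4 — false.
(d) cluster I: |A| = 5, |A ∩ B| = 5; needs A ⊄ B (|A ∖ B| ≥ 1) — false.

0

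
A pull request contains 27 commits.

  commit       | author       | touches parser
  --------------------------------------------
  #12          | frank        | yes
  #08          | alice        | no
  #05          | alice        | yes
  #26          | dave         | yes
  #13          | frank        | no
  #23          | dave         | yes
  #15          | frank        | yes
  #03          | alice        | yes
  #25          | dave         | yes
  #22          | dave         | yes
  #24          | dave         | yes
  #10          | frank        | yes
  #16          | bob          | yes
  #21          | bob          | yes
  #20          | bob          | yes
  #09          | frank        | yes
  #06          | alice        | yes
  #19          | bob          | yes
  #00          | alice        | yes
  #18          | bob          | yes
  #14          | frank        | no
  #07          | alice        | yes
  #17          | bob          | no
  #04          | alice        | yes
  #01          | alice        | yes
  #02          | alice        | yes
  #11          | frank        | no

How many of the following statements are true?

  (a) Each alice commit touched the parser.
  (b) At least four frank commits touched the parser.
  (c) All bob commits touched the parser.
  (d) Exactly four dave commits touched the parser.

1

(a) alice: |A| = 9, |A ∩ B| = 8; needs A ⊆ B, i.e. every element of A is in B (|A ∖ B| = 0) — false.
(b) frank: |A| = 7, |A ∩ B| = 4; needs |A ∩ B| ≥ 4 — true.
(c) bob: |A| = 6, |A ∩ B| = 5; needs A ⊆ B, i.e. every element of A is in B (|A ∖ B| = 0) — false.
(d) dave: |A| = 5, |A ∩ B| = 5; needs |A ∩ B| = 4 — false.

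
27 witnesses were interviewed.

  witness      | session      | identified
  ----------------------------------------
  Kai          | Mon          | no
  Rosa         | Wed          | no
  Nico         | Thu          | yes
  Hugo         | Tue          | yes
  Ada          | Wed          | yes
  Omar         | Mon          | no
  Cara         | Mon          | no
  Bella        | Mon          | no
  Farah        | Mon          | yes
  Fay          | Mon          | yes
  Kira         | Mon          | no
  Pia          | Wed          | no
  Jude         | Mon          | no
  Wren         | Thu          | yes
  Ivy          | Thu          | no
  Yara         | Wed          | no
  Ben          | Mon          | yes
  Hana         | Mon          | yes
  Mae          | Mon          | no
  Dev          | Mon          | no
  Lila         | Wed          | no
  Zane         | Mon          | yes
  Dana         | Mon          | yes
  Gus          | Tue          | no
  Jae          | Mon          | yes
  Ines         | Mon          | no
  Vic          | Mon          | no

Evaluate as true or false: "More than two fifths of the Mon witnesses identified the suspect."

'More than two fifths of the Mon witnesses identified the suspect' holds iff |A ∩ B| / |A| > 2/5.
|A| = 17, |A ∩ B| = 7, |A ∖ B| = 10.
|A ∩ B|/|A| = 7/17, so the statement is true.

True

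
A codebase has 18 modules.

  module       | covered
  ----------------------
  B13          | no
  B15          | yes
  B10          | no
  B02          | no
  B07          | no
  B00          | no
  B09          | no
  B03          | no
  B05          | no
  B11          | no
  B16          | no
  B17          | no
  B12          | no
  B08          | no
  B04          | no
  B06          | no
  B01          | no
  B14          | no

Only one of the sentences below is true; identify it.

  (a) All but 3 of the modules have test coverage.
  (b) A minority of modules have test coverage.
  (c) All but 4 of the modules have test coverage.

|A| = 18, |A ∩ B| = 1, |A ∖ B| = 17.
(a) requires |A ∖ B| = 3: false.
(b) requires |A ∩ B| < |A ∖ B|: true.
(c) requires |A ∖ B| = 4: false.

(b)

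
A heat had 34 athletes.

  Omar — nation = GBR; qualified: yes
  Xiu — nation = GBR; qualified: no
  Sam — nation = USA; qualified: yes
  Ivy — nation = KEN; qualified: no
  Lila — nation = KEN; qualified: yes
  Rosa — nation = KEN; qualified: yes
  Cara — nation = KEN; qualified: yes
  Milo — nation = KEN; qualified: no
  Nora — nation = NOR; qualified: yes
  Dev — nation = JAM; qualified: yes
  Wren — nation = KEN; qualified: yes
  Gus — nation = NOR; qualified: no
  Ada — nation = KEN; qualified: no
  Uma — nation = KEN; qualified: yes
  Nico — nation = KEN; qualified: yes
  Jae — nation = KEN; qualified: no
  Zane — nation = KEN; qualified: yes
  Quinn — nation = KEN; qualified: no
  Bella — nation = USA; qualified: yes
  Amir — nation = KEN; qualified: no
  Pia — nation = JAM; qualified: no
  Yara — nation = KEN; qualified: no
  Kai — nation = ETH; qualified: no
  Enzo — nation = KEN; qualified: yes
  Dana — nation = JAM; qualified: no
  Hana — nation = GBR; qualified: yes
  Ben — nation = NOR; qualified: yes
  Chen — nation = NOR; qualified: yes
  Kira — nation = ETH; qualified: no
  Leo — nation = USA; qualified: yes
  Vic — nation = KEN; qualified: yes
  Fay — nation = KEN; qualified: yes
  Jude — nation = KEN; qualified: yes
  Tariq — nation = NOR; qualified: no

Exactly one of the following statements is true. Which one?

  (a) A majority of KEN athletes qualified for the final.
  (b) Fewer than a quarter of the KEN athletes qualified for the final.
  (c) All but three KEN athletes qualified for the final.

(a)

|A| = 18, |A ∩ B| = 11, |A ∖ B| = 7.
(a) requires |A ∩ B| > |A ∖ B|: true.
(b) requires |A ∩ B| / |A| < 1/4: false.
(c) requires |A ∖ B| = 3: false.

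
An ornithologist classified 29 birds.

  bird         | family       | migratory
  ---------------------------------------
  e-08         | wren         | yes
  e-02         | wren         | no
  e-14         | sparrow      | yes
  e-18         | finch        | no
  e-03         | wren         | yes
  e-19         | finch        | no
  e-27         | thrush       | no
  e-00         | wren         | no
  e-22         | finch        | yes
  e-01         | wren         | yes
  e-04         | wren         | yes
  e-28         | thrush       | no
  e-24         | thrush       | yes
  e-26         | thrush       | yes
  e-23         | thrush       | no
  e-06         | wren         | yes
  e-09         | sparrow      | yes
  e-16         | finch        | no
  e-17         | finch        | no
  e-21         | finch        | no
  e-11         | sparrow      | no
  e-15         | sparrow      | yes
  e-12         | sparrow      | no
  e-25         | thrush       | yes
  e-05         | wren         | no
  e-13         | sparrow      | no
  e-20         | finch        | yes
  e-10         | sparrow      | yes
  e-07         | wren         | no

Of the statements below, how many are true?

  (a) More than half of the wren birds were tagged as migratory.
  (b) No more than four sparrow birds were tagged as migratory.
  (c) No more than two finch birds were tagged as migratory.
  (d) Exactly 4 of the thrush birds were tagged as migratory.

3

(a) wren: |A| = 9, |A ∩ B| = 5; needs |A ∩ B| > |A ∖ B| — true.
(b) sparrow: |A| = 7, |A ∩ B| = 4; needs |A ∩ B| ≤ 4 — true.
(c) finch: |A| = 7, |A ∩ B| = 2; needs |A ∩ B| ≤ 2 — true.
(d) thrush: |A| = 6, |A ∩ B| = 3; needs |A ∩ B| = 4 — false.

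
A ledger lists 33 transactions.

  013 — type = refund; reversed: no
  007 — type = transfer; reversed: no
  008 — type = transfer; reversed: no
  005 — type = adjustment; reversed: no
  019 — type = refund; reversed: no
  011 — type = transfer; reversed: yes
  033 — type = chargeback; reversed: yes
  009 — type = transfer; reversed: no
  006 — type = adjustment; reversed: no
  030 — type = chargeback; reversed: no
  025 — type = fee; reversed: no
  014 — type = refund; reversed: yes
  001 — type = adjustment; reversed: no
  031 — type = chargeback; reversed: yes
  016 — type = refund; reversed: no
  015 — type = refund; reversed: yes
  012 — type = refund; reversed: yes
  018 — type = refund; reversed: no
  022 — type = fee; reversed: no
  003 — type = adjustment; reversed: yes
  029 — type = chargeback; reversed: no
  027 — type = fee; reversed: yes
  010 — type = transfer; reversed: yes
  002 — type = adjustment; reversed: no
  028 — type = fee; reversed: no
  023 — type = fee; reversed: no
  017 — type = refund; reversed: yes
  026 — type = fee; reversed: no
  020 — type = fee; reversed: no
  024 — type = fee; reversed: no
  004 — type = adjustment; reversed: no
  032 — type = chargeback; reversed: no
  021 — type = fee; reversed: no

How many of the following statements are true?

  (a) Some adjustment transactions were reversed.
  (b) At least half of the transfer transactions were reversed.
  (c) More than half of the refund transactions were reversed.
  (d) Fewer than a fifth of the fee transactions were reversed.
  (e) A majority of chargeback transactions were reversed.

(a) adjustment: |A| = 6, |A ∩ B| = 1; needs A ∩ B ≠ ∅ (|A ∩ B| ≥ 1) — true.
(b) transfer: |A| = 5, |A ∩ B| = 2; needs |A ∩ B| ≥ |A ∖ B| — false.
(c) refund: |A| = 8, |A ∩ B| = 4; needs |A ∩ B| > |A ∖ B| — false.
(d) fee: |A| = 9, |A ∩ B| = 1; needs |A ∩ B| / |A| < 1/5 — true.
(e) chargeback: |A| = 5, |A ∩ B| = 2; needs |A ∩ B| > |A ∖ B| — false.

2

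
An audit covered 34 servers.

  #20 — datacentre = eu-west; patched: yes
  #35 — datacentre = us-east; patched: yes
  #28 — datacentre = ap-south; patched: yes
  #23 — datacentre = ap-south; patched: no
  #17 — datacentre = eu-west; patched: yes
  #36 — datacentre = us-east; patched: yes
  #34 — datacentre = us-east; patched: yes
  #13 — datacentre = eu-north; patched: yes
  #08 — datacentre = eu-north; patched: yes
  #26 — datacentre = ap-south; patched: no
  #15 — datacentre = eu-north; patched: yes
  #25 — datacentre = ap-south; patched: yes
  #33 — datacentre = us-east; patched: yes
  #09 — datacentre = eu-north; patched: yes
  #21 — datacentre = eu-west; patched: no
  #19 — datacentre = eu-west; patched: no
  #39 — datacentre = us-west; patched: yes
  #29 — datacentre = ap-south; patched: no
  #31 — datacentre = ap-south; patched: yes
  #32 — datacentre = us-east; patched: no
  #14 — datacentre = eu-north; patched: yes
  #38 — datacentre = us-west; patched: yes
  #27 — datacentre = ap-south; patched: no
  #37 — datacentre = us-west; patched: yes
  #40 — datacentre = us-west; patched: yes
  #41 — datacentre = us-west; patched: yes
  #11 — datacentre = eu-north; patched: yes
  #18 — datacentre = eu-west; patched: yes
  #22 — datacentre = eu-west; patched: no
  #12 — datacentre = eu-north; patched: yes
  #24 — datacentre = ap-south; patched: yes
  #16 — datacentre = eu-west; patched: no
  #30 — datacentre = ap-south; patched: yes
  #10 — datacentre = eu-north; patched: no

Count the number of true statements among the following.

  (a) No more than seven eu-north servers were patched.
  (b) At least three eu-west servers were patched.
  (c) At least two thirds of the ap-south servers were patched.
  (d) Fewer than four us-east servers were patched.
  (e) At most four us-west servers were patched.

(a) eu-north: |A| = 8, |A ∩ B| = 7; needs |A ∩ B| ≤ 7 — true.
(b) eu-west: |A| = 7, |A ∩ B| = 3; needs |A ∩ B| ≥ 3 — true.
(c) ap-south: |A| = 9, |A ∩ B| = 5; needs |A ∩ B| / |A| ≥ 2/3 — false.
(d) us-east: |A| = 5, |A ∩ B| = 4; needs |A ∩ B| < 4 — false.
(e) us-west: |A| = 5, |A ∩ B| = 5; needs |A ∩ B| ≤ 4 — false.

2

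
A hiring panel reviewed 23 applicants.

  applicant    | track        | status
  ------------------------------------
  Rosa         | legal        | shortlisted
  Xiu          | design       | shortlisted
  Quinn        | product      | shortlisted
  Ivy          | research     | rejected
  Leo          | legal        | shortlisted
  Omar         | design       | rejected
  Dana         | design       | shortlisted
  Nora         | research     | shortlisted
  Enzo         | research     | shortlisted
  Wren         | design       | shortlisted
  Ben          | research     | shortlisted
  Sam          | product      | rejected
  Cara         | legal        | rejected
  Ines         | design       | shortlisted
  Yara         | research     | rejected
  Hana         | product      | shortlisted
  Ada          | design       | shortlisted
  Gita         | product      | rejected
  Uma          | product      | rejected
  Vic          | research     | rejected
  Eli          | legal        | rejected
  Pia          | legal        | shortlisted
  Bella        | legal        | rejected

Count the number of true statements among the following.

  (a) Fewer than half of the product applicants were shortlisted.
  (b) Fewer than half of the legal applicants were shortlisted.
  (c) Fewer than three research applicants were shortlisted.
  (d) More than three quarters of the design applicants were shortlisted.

(a) product: |A| = 5, |A ∩ B| = 2; needs |A ∩ B| < |A ∖ B| — true.
(b) legal: |A| = 6, |A ∩ B| = 3; needs |A ∩ B| < |A ∖ B| — false.
(c) research: |A| = 6, |A ∩ B| = 3; needs |A ∩ B| < 3 — false.
(d) design: |A| = 6, |A ∩ B| = 5; needs |A ∩ B| / |A| > 3/4 — true.

2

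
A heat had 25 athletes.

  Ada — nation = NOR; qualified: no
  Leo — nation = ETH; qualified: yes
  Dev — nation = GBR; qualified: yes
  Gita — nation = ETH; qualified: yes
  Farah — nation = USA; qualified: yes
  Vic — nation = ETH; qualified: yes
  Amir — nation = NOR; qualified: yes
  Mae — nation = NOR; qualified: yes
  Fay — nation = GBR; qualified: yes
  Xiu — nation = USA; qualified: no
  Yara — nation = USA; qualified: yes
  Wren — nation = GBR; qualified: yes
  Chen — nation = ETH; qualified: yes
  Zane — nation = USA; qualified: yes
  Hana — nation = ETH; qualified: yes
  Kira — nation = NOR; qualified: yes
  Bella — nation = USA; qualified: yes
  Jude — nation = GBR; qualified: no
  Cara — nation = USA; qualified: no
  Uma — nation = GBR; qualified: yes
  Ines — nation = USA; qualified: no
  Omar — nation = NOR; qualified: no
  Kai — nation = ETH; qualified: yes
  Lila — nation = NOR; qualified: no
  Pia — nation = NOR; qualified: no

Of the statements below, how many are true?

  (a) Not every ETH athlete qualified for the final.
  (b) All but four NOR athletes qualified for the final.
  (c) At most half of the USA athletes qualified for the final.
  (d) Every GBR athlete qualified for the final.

1

(a) ETH: |A| = 6, |A ∩ B| = 6; needs A ⊄ B (|A ∖ B| ≥ 1) — false.
(b) NOR: |A| = 7, |A ∩ B| = 3; needs |A ∖ B| = 4 — true.
(c) USA: |A| = 7, |A ∩ B| = 4; needs |A ∩ B| ≤ |A ∖ B| — false.
(d) GBR: |A| = 5, |A ∩ B| = 4; needs A ⊆ B, i.e. every element of A is in B (|A ∖ B| = 0) — false.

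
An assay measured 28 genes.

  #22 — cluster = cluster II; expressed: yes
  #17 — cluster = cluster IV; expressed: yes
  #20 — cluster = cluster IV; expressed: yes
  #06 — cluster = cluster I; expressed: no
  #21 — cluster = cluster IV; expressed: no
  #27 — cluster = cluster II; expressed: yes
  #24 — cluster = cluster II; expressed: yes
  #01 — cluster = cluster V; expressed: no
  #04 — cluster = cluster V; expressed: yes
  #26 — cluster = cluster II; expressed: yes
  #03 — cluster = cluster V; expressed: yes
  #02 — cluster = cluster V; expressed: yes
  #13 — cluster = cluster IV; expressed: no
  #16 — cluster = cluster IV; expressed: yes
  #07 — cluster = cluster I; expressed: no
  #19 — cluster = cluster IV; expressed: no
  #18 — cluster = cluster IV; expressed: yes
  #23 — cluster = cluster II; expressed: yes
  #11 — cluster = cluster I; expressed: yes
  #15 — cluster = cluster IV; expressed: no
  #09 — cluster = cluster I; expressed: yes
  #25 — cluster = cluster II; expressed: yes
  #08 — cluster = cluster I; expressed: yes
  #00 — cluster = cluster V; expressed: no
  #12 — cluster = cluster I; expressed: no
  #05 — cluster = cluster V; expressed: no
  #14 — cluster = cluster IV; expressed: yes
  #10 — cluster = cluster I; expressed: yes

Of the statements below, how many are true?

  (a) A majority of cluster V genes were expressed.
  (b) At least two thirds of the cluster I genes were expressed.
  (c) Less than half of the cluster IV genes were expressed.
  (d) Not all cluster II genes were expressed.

0

(a) cluster V: |A| = 6, |A ∩ B| = 3; needs |A ∩ B| > |A ∖ B| — false.
(b) cluster I: |A| = 7, |A ∩ B| = 4; needs |A ∩ B| / |A| ≥ 2/3 — false.
(c) cluster IV: |A| = 9, |A ∩ B| = 5; needs |A ∩ B| < |A ∖ B| — false.
(d) cluster II: |A| = 6, |A ∩ B| = 6; needs A ⊄ B (|A ∖ B| ≥ 1) — false.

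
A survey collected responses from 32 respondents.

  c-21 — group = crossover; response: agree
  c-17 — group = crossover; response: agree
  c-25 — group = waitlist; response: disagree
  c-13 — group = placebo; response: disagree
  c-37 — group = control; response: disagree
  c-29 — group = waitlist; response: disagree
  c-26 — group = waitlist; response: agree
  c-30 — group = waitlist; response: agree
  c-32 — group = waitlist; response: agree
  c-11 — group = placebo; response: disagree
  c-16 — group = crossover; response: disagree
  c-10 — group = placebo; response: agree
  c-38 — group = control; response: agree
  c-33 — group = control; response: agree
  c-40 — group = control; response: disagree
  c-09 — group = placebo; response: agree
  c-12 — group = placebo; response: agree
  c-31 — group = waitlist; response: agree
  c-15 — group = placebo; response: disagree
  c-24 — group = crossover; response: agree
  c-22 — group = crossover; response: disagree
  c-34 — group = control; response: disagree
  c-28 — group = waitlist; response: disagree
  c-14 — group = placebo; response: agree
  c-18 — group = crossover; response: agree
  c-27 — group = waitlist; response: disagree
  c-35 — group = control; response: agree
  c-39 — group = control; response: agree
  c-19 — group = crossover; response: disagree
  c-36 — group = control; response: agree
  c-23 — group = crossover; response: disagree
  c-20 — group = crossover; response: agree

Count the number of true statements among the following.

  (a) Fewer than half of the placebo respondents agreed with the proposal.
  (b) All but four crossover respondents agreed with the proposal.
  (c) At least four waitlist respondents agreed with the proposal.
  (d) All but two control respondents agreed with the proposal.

(a) placebo: |A| = 7, |A ∩ B| = 4; needs |A ∩ B| < |A ∖ B| — false.
(b) crossover: |A| = 9, |A ∩ B| = 5; needs |A ∖ B| = 4 — true.
(c) waitlist: |A| = 8, |A ∩ B| = 4; needs |A ∩ B| ≥ 4 — true.
(d) control: |A| = 8, |A ∩ B| = 5; needs |A ∖ B| = 2 — false.

2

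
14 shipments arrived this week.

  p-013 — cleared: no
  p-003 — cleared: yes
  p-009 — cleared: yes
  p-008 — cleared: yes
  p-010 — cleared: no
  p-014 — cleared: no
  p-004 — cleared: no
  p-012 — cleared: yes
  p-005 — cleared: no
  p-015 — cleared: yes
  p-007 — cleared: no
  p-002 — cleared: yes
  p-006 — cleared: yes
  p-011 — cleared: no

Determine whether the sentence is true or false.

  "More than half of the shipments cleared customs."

Truth condition: |A ∩ B| > |A ∖ B|.
A (the restrictor) = {p-013, p-003, p-009, p-008, p-010, p-014, p-004, p-012, p-005, p-015, p-007, p-002, p-006, p-011}, |A| = 14.
A ∩ B = {p-003, p-009, p-008, p-012, p-015, p-002, p-006}, so |A ∩ B| = 7.
A ∖ B = {p-013, p-010, p-014, p-004, p-005, p-007, p-011}, so |A ∖ B| = 7.
7 = 7, so the statement is false.

False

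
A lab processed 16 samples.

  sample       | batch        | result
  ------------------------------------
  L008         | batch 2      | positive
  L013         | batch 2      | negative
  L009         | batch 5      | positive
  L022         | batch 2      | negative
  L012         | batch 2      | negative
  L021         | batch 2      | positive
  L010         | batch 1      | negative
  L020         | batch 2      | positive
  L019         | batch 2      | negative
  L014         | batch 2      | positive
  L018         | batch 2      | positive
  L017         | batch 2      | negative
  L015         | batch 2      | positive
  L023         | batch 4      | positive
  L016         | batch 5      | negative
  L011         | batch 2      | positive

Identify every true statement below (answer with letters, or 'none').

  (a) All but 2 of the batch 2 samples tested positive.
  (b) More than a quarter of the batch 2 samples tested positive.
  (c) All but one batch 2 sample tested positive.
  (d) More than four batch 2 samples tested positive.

(b), (d)

|A| = 12, |A ∩ B| = 7, |A ∖ B| = 5.
(a) |A ∖ B| = 2: fails.
(b) |A ∩ B| / |A| > 1/4: holds.
(c) |A ∖ B| = 1: fails.
(d) |A ∩ B| > 4: holds.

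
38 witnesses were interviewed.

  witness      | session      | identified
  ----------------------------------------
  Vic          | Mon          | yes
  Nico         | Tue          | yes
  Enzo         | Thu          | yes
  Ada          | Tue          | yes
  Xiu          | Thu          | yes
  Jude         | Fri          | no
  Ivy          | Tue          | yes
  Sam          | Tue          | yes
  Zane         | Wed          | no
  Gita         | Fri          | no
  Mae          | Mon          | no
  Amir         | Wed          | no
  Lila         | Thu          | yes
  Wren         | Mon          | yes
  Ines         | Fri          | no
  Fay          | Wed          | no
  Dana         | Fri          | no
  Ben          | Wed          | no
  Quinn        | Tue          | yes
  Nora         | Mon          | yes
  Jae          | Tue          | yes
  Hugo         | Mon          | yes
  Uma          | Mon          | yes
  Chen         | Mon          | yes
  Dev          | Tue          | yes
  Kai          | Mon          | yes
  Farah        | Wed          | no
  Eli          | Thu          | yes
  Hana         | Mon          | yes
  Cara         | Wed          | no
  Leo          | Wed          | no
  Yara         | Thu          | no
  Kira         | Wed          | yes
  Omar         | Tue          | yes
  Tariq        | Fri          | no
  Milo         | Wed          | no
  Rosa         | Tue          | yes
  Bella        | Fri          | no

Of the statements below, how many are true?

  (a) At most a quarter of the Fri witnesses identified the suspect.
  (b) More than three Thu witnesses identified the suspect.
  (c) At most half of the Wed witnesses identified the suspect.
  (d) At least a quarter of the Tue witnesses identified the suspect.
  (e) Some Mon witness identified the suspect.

(a) Fri: |A| = 6, |A ∩ B| = 0; needs |A ∩ B| / |A| ≤ 1/4 — true.
(b) Thu: |A| = 5, |A ∩ B| = 4; needs |A ∩ B| > 3 — true.
(c) Wed: |A| = 9, |A ∩ B| = 1; needs |A ∩ B| ≤ |A ∖ B| — true.
(d) Tue: |A| = 9, |A ∩ B| = 9; needs |A ∩ B| / |A| ≥ 1/4 — true.
(e) Mon: |A| = 9, |A ∩ B| = 8; needs A ∩ B ≠ ∅ (|A ∩ B| ≥ 1) — true.

5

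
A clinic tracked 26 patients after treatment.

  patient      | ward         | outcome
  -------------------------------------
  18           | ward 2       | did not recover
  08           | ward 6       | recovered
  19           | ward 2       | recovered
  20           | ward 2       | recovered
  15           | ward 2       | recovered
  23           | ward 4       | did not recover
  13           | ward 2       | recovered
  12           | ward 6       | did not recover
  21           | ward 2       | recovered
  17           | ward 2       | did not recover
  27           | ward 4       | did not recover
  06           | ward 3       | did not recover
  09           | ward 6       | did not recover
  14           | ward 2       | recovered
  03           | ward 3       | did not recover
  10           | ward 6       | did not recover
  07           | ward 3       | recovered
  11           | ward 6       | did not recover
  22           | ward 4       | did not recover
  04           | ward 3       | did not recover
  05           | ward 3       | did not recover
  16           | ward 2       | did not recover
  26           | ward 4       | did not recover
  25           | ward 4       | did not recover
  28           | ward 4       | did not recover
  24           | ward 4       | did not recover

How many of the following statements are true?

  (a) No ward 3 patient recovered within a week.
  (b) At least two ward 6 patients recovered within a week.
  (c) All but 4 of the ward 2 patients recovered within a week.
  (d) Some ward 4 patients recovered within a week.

(a) ward 3: |A| = 5, |A ∩ B| = 1; needs A ∩ B = ∅ (|A ∩ B| = 0) — false.
(b) ward 6: |A| = 5, |A ∩ B| = 1; needs |A ∩ B| ≥ 2 — false.
(c) ward 2: |A| = 9, |A ∩ B| = 6; needs |A ∖ B| = 4 — false.
(d) ward 4: |A| = 7, |A ∩ B| = 0; needs A ∩ B ≠ ∅ (|A ∩ B| ≥ 1) — false.

0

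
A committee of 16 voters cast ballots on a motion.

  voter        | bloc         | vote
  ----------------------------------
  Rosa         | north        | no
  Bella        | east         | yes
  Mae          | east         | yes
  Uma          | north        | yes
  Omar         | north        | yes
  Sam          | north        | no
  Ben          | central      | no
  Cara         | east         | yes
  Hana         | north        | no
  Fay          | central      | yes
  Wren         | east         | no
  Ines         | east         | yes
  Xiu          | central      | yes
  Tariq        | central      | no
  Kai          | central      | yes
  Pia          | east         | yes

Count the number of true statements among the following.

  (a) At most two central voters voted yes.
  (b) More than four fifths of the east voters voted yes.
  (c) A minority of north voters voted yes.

2

(a) central: |A| = 5, |A ∩ B| = 3; needs |A ∩ B| ≤ 2 — false.
(b) east: |A| = 6, |A ∩ B| = 5; needs |A ∩ B| / |A| > 4/5 — true.
(c) north: |A| = 5, |A ∩ B| = 2; needs |A ∩ B| < |A ∖ B| — true.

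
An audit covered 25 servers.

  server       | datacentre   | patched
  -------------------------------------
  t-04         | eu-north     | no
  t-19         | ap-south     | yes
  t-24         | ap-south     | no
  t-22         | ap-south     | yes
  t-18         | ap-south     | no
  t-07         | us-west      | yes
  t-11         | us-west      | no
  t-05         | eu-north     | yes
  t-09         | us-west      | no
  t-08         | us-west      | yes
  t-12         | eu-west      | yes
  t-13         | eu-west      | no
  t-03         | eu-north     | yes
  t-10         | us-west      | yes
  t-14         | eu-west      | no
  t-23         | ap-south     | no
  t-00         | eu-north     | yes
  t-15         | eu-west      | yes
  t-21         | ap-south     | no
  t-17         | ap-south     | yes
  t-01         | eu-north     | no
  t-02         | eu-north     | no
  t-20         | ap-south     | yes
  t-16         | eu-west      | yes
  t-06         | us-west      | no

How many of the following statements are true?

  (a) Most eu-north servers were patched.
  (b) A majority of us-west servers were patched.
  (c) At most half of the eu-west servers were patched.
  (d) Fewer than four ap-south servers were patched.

0

(a) eu-north: |A| = 6, |A ∩ B| = 3; needs |A ∩ B| > |A ∖ B| — false.
(b) us-west: |A| = 6, |A ∩ B| = 3; needs |A ∩ B| > |A ∖ B| — false.
(c) eu-west: |A| = 5, |A ∩ B| = 3; needs |A ∩ B| ≤ |A ∖ B| — false.
(d) ap-south: |A| = 8, |A ∩ B| = 4; needs |A ∩ B| < 4 — false.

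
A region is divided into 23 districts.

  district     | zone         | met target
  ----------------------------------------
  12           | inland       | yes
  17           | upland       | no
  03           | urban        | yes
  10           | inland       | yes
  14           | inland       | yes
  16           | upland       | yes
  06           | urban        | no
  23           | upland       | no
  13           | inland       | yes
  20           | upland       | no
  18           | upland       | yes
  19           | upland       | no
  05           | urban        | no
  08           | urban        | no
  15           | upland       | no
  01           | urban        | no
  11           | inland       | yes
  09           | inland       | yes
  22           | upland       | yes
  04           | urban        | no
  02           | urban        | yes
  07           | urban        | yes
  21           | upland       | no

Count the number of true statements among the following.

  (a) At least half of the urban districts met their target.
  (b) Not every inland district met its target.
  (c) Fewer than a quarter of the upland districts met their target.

(a) urban: |A| = 8, |A ∩ B| = 3; needs |A ∩ B| ≥ |A ∖ B| — false.
(b) inland: |A| = 6, |A ∩ B| = 6; needs A ⊄ B (|A ∖ B| ≥ 1) — false.
(c) upland: |A| = 9, |A ∩ B| = 3; needs |A ∩ B| / |A| < 1/4 — false.

0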